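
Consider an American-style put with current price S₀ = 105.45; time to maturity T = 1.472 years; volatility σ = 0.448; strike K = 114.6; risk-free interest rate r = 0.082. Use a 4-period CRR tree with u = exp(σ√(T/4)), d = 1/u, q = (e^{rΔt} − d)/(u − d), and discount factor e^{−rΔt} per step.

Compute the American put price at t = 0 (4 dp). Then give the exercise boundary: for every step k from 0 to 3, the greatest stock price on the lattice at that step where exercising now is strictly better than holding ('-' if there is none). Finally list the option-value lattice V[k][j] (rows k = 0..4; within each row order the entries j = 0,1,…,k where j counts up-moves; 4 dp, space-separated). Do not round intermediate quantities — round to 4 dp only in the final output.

price = 22.6825
boundary = - - 61.2336 80.3560
tree:
22.6825
35.5782 10.5841
53.3664 19.1592 2.2568
67.9382 34.2440 4.5442 0.0000
79.0423 53.3664 9.1500 0.0000 0.0000

Δt=0.36800  u=1.31229  d=0.76203  q=0.48815  discount=0.97027
step 4 (expiry): payoffs max(K−S,0) = 79.0423 53.3664 9.1500 0.0000 0.0000
step 3: (k=3,j=0): S=46.6618, (K−S)⁺=67.9382, hold=64.5317 ⇒ V=67.9382 exercise | (k=3,j=1): S=80.3560, (K−S)⁺=34.2440, hold=30.8375 ⇒ V=34.2440 exercise | (k=3,j=2): S=138.3805, (K−S)⁺=0.0000, hold=4.5442 ⇒ V=4.5442 continue | (k=3,j=3): S=238.3041, (K−S)⁺=0.0000, hold=0.0000 ⇒ V=0.0000 continue  boundary S*=80.3560
step 2: (k=2,j=0): S=61.2336, (K−S)⁺=53.3664, hold=49.9599 ⇒ V=53.3664 exercise | (k=2,j=1): S=105.4500, (K−S)⁺=9.1500, hold=19.1592 ⇒ V=19.1592 continue | (k=2,j=2): S=181.5947, (K−S)⁺=0.0000, hold=2.2568 ⇒ V=2.2568 continue  boundary S*=61.2336
step 1: (k=1,j=0): S=80.3560, (K−S)⁺=34.2440, hold=35.5782 ⇒ V=35.5782 continue | (k=1,j=1): S=138.3805, (K−S)⁺=0.0000, hold=10.5841 ⇒ V=10.5841 continue  boundary S*=-
step 0: (k=0,j=0): S=105.4500, (K−S)⁺=9.1500, hold=22.6825 ⇒ V=22.6825 continue  boundary S*=-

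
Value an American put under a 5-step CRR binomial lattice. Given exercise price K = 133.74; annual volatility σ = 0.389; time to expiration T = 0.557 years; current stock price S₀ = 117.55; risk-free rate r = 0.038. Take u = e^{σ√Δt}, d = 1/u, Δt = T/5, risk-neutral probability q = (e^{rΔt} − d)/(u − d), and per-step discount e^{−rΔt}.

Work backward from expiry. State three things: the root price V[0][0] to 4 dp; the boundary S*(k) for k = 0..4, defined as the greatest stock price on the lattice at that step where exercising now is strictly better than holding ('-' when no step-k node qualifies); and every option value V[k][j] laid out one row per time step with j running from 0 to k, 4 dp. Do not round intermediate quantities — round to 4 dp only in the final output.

Δt=0.11140, u=1.13864, d=0.87824, q=0.48388, disc=e^(-rΔt)=0.99578
k=5 terminal: V=max(K-S,0) → 72.3229 54.1126 30.5029 0.0000 0.0000 0.0000
k=4: j=0 S=69.9320 intr=63.8080 cont=63.2431 V=63.8080[EX]; j=1 S=90.6670 intr=43.0730 cont=42.5080 V=43.0730[EX]; j=2 S=117.5500 intr=16.1900 cont=15.6767 V=16.1900[EX]; j=3 S=152.4039 intr=0.0000 cont=0.0000 V=0.0000[hold]; j=4 S=197.5920 intr=0.0000 cont=0.0000 V=0.0000[hold]  S*(4)=117.5500
k=3: j=0 S=79.6274 intr=54.1126 cont=53.5476 V=54.1126[EX]; j=1 S=103.2371 intr=30.5029 cont=29.9379 V=30.5029[EX]; j=2 S=133.8472 intr=0.0000 cont=8.3207 V=8.3207[hold]; j=3 S=173.5332 intr=0.0000 cont=0.0000 V=0.0000[hold]  S*(3)=103.2371
k=2: j=0 S=90.6670 intr=43.0730 cont=42.5080 V=43.0730[EX]; j=1 S=117.5500 intr=16.1900 cont=19.6859 V=19.6859[hold]; j=2 S=152.4039 intr=0.0000 cont=4.2764 V=4.2764[hold]  S*(2)=90.6670
k=1: j=0 S=103.2371 intr=30.5029 cont=31.6224 V=31.6224[hold]; j=1 S=133.8472 intr=0.0000 cont=12.1779 V=12.1779[hold]  S*(1)=-
k=0: j=0 S=117.5500 intr=16.1900 cont=22.1198 V=22.1198[hold]  S*(0)=-

price = 22.1198
boundary = - - 90.6670 103.2371 117.5500
tree:
22.1198
31.6224 12.1779
43.0730 19.6859 4.2764
54.1126 30.5029 8.3207 0.0000
63.8080 43.0730 16.1900 0.0000 0.0000
72.3229 54.1126 30.5029 0.0000 0.0000 0.0000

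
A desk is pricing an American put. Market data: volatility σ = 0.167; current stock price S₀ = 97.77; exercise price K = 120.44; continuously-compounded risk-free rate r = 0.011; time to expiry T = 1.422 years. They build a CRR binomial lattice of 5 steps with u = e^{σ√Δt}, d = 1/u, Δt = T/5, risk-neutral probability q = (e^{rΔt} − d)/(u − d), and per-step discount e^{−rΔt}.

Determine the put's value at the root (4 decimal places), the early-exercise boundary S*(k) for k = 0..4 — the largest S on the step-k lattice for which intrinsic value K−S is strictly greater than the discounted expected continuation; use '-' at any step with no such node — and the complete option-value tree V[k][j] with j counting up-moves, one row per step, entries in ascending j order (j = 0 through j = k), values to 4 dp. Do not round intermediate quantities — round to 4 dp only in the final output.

price = 23.5091
boundary = - 89.4391 81.8181 89.4391 97.7700
tree:
23.5091
31.0009 16.0245
38.6219 22.8921 9.1284
45.5936 31.0009 14.7748 3.4330
51.9711 38.6219 22.6700 6.8237 0.0000
57.8053 45.5936 31.0009 13.5631 0.0000 0.0000

Δt=0.28440, u=1.09315, d=0.91479, q=0.49532, disc=e^(-rΔt)=0.99688
k=5 terminal: V=max(K-S,0) → 57.8053 45.5936 31.0009 13.5631 0.0000 0.0000
k=4: j=0 S=68.4689 intr=51.9711 cont=51.5950 V=51.9711[EX]; j=1 S=81.8181 intr=38.6219 cont=38.2457 V=38.6219[EX]; j=2 S=97.7700 intr=22.6700 cont=22.2938 V=22.6700[EX]; j=3 S=116.8320 intr=3.6080 cont=6.8237 V=6.8237[hold]; j=4 S=139.6105 intr=0.0000 cont=0.0000 V=0.0000[hold]  S*(4)=97.7700
k=3: j=0 S=74.8464 intr=45.5936 cont=45.2174 V=45.5936[EX]; j=1 S=89.4391 intr=31.0009 cont=30.6247 V=31.0009[EX]; j=2 S=106.8769 intr=13.5631 cont=14.7748 V=14.7748[hold]; j=3 S=127.7144 intr=0.0000 cont=3.4330 V=3.4330[hold]  S*(3)=89.4391
k=2: j=0 S=81.8181 intr=38.6219 cont=38.2457 V=38.6219[EX]; j=1 S=97.7700 intr=22.6700 cont=22.8921 V=22.8921[hold]; j=2 S=116.8320 intr=3.6080 cont=9.1284 V=9.1284[hold]  S*(2)=81.8181
k=1: j=0 S=89.4391 intr=31.0009 cont=30.7343 V=31.0009[EX]; j=1 S=106.8769 intr=13.5631 cont=16.0245 V=16.0245[hold]  S*(1)=89.4391
k=0: j=0 S=97.7700 intr=22.6700 cont=23.5091 V=23.5091[hold]  S*(0)=-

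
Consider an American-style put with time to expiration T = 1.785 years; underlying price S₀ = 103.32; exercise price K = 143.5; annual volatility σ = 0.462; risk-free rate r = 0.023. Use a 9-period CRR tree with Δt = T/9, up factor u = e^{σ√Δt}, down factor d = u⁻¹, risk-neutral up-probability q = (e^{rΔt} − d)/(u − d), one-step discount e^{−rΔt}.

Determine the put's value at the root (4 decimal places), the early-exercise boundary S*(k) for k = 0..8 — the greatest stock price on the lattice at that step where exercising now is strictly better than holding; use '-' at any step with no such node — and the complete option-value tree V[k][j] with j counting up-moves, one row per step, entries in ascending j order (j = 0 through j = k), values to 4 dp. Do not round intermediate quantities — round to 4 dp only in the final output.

price = 51.1968
boundary = - - - 55.7335 68.4656 55.7335 68.4656 84.1063 103.3200
tree:
51.1968
62.9984 37.8393
75.4193 49.0306 25.0662
87.7665 61.6617 34.6769 14.0231
98.1309 75.0344 46.5623 21.0566 5.8984
106.5679 87.7665 60.3501 30.8251 9.7884 1.3864
113.4359 98.1309 75.0344 43.6966 16.0079 2.5780 0.0000
119.0267 106.5679 87.7665 59.3937 25.6874 4.7939 0.0000 0.0000
123.5779 113.4359 98.1309 75.0344 40.1800 8.9145 0.0000 0.0000 0.0000
127.2827 119.0267 106.5679 87.7665 59.3937 16.5770 0.0000 0.0000 0.0000 0.0000

params: Δt=0.19833 u=1.22845 d=0.81404 q=0.45978 e^(-rΔt)=0.99545
t_9 payoffs: 127.2827 119.0267 106.5679 87.7665 59.3937 16.5770 0.0000 0.0000 0.0000 0.0000
t_8: node(8,0) S=19.9221 payoff=123.5779 vs cont=122.9248 → 123.5779 [stop]  node(8,1) S=30.0641 payoff=113.4359 vs cont=112.7828 → 113.4359 [stop]  node(8,2) S=45.3691 payoff=98.1309 vs cont=97.4778 → 98.1309 [stop]  node(8,3) S=68.4656 payoff=75.0344 vs cont=74.3813 → 75.0344 [stop]  node(8,4) S=103.3200 payoff=40.1800 vs cont=39.5269 → 40.1800 [stop]  node(8,5) S=155.9181 payoff=0.0000 vs cont=8.9145 → 8.9145 [wait]  node(8,6) S=235.2929 payoff=0.0000 vs cont=0.0000 → 0.0000 [wait]  node(8,7) S=355.0757 payoff=0.0000 vs cont=0.0000 → 0.0000 [wait]  node(8,8) S=535.8375 payoff=0.0000 vs cont=0.0000 → 0.0000 [wait]  ⇒ S*(8)=103.3200
t_7: node(7,0) S=24.4733 payoff=119.0267 vs cont=118.3736 → 119.0267 [stop]  node(7,1) S=36.9321 payoff=106.5679 vs cont=105.9148 → 106.5679 [stop]  node(7,2) S=55.7335 payoff=87.7665 vs cont=87.1134 → 87.7665 [stop]  node(7,3) S=84.1063 payoff=59.3937 vs cont=58.7406 → 59.3937 [stop]  node(7,4) S=126.9230 payoff=16.5770 vs cont=25.6874 → 25.6874 [wait]  node(7,5) S=191.5370 payoff=0.0000 vs cont=4.7939 → 4.7939 [wait]  node(7,6) S=289.0446 payoff=0.0000 vs cont=0.0000 → 0.0000 [wait]  node(7,7) S=436.1913 payoff=0.0000 vs cont=0.0000 → 0.0000 [wait]  ⇒ S*(7)=84.1063
t_6: node(6,0) S=30.0641 payoff=113.4359 vs cont=112.7828 → 113.4359 [stop]  node(6,1) S=45.3691 payoff=98.1309 vs cont=97.4778 → 98.1309 [stop]  node(6,2) S=68.4656 payoff=75.0344 vs cont=74.3813 → 75.0344 [stop]  node(6,3) S=103.3200 payoff=40.1800 vs cont=43.6966 → 43.6966 [wait]  node(6,4) S=155.9181 payoff=0.0000 vs cont=16.0079 → 16.0079 [wait]  node(6,5) S=235.2929 payoff=0.0000 vs cont=2.5780 → 2.5780 [wait]  node(6,6) S=355.0757 payoff=0.0000 vs cont=0.0000 → 0.0000 [wait]  ⇒ S*(6)=68.4656
t_5: node(5,0) S=36.9321 payoff=106.5679 vs cont=105.9148 → 106.5679 [stop]  node(5,1) S=55.7335 payoff=87.7665 vs cont=87.1134 → 87.7665 [stop]  node(5,2) S=84.1063 payoff=59.3937 vs cont=60.3501 → 60.3501 [wait]  node(5,3) S=126.9230 payoff=16.5770 vs cont=30.8251 → 30.8251 [wait]  node(5,4) S=191.5370 payoff=0.0000 vs cont=9.7884 → 9.7884 [wait]  node(5,5) S=289.0446 payoff=0.0000 vs cont=1.3864 → 1.3864 [wait]  ⇒ S*(5)=55.7335
t_4: node(4,0) S=45.3691 payoff=98.1309 vs cont=97.4778 → 98.1309 [stop]  node(4,1) S=68.4656 payoff=75.0344 vs cont=74.8190 → 75.0344 [stop]  node(4,2) S=103.3200 payoff=40.1800 vs cont=46.5623 → 46.5623 [wait]  node(4,3) S=155.9181 payoff=0.0000 vs cont=21.0566 → 21.0566 [wait]  node(4,4) S=235.2929 payoff=0.0000 vs cont=5.8984 → 5.8984 [wait]  ⇒ S*(4)=68.4656
t_3: node(3,0) S=55.7335 payoff=87.7665 vs cont=87.1134 → 87.7665 [stop]  node(3,1) S=84.1063 payoff=59.3937 vs cont=61.6617 → 61.6617 [wait]  node(3,2) S=126.9230 payoff=16.5770 vs cont=34.6769 → 34.6769 [wait]  node(3,3) S=191.5370 payoff=0.0000 vs cont=14.0231 → 14.0231 [wait]  ⇒ S*(3)=55.7335
t_2: node(2,0) S=68.4656 payoff=75.0344 vs cont=75.4193 → 75.4193 [wait]  node(2,1) S=103.3200 payoff=40.1800 vs cont=49.0306 → 49.0306 [wait]  node(2,2) S=155.9181 payoff=0.0000 vs cont=25.0662 → 25.0662 [wait]  ⇒ S*(2)=-
t_1: node(1,0) S=84.1063 payoff=59.3937 vs cont=62.9984 → 62.9984 [wait]  node(1,1) S=126.9230 payoff=16.5770 vs cont=37.8393 → 37.8393 [wait]  ⇒ S*(1)=-
t_0: node(0,0) S=103.3200 payoff=40.1800 vs cont=51.1968 → 51.1968 [wait]  ⇒ S*(0)=-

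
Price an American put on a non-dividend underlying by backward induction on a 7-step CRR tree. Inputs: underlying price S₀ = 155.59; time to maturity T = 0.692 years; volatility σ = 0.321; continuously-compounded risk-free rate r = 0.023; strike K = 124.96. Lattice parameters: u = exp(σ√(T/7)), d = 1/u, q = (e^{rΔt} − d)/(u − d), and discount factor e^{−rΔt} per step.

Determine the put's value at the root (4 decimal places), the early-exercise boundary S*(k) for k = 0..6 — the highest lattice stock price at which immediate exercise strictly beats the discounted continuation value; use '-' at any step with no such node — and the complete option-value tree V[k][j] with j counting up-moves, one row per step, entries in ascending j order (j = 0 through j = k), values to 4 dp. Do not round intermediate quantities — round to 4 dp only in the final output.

price = 4.1625
boundary = - - - - - 93.9335 103.9089
tree:
4.1625
6.5973 1.6075
10.2186 2.7989 0.3551
15.3852 4.8033 0.6926 0.0000
22.3526 8.0898 1.3506 0.0000 0.0000
31.0265 13.2855 2.6338 0.0000 0.0000 0.0000
40.0442 21.0511 5.1362 0.0000 0.0000 0.0000 0.0000
48.1962 31.0265 10.0163 0.0000 0.0000 0.0000 0.0000 0.0000

Δt=0.09886  u=1.10620  d=0.90400  q=0.48605  discount=0.99773
step 7 (expiry): payoffs max(K−S,0) = 48.1962 31.0265 10.0163 0.0000 0.0000 0.0000 0.0000 0.0000
step 6: (k=6,j=0): S=84.9158, (K−S)⁺=40.0442, hold=39.7604 ⇒ V=40.0442 exercise | (k=6,j=1): S=103.9089, (K−S)⁺=21.0511, hold=20.7673 ⇒ V=21.0511 exercise | (k=6,j=2): S=127.1503, (K−S)⁺=0.0000, hold=5.1362 ⇒ V=5.1362 continue | (k=6,j=3): S=155.5900, (K−S)⁺=0.0000, hold=0.0000 ⇒ V=0.0000 continue | (k=6,j=4): S=190.3909, (K−S)⁺=0.0000, hold=0.0000 ⇒ V=0.0000 continue | (k=6,j=5): S=232.9756, (K−S)⁺=0.0000, hold=0.0000 ⇒ V=0.0000 continue | (k=6,j=6): S=285.0854, (K−S)⁺=0.0000, hold=0.0000 ⇒ V=0.0000 continue  boundary S*=103.9089
step 5: (k=5,j=0): S=93.9335, (K−S)⁺=31.0265, hold=30.7427 ⇒ V=31.0265 exercise | (k=5,j=1): S=114.9437, (K−S)⁺=10.0163, hold=13.2855 ⇒ V=13.2855 continue | (k=5,j=2): S=140.6532, (K−S)⁺=0.0000, hold=2.6338 ⇒ V=2.6338 continue | (k=5,j=3): S=172.1131, (K−S)⁺=0.0000, hold=0.0000 ⇒ V=0.0000 continue | (k=5,j=4): S=210.6097, (K−S)⁺=0.0000, hold=0.0000 ⇒ V=0.0000 continue | (k=5,j=5): S=257.7168, (K−S)⁺=0.0000, hold=0.0000 ⇒ V=0.0000 continue  boundary S*=93.9335
step 4: (k=4,j=0): S=103.9089, (K−S)⁺=21.0511, hold=22.3526 ⇒ V=22.3526 continue | (k=4,j=1): S=127.1503, (K−S)⁺=0.0000, hold=8.0898 ⇒ V=8.0898 continue | (k=4,j=2): S=155.5900, (K−S)⁺=0.0000, hold=1.3506 ⇒ V=1.3506 continue | (k=4,j=3): S=190.3909, (K−S)⁺=0.0000, hold=0.0000 ⇒ V=0.0000 continue | (k=4,j=4): S=232.9756, (K−S)⁺=0.0000, hold=0.0000 ⇒ V=0.0000 continue  boundary S*=-
step 3: (k=3,j=0): S=114.9437, (K−S)⁺=10.0163, hold=15.3852 ⇒ V=15.3852 continue | (k=3,j=1): S=140.6532, (K−S)⁺=0.0000, hold=4.8033 ⇒ V=4.8033 continue | (k=3,j=2): S=172.1131, (K−S)⁺=0.0000, hold=0.6926 ⇒ V=0.6926 continue | (k=3,j=3): S=210.6097, (K−S)⁺=0.0000, hold=0.0000 ⇒ V=0.0000 continue  boundary S*=-
step 2: (k=2,j=0): S=127.1503, (K−S)⁺=0.0000, hold=10.2186 ⇒ V=10.2186 continue | (k=2,j=1): S=155.5900, (K−S)⁺=0.0000, hold=2.7989 ⇒ V=2.7989 continue | (k=2,j=2): S=190.3909, (K−S)⁺=0.0000, hold=0.3551 ⇒ V=0.3551 continue  boundary S*=-
step 1: (k=1,j=0): S=140.6532, (K−S)⁺=0.0000, hold=6.5973 ⇒ V=6.5973 continue | (k=1,j=1): S=172.1131, (K−S)⁺=0.0000, hold=1.6075 ⇒ V=1.6075 continue  boundary S*=-
step 0: (k=0,j=0): S=155.5900, (K−S)⁺=0.0000, hold=4.1625 ⇒ V=4.1625 continue  boundary S*=-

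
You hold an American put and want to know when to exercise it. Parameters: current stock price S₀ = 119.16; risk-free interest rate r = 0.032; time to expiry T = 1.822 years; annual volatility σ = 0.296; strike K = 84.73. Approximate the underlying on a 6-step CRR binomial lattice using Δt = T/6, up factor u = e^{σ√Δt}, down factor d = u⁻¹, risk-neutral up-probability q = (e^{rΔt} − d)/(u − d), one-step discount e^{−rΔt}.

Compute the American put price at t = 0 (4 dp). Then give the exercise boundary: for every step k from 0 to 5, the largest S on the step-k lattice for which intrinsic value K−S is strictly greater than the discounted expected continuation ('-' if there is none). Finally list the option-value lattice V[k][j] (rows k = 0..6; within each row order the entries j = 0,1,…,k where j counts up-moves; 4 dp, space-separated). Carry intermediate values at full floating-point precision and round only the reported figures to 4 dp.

Δt=0.30367, u=1.17717, d=0.84949, q=0.48911, disc=e^(-rΔt)=0.99033
k=6 terminal: V=max(K-S,0) → 39.9489 22.6755 0.0000 0.0000 0.0000 0.0000 0.0000
k=5: j=0 S=52.7149 intr=32.0151 cont=31.1957 V=32.0151[EX]; j=1 S=73.0487 intr=11.6813 cont=11.4726 V=11.6813[EX]; j=2 S=101.2258 intr=0.0000 cont=0.0000 V=0.0000[hold]; j=3 S=140.2716 intr=0.0000 cont=0.0000 V=0.0000[hold]; j=4 S=194.3786 intr=0.0000 cont=0.0000 V=0.0000[hold]; j=5 S=269.3564 intr=0.0000 cont=0.0000 V=0.0000[hold]  S*(5)=73.0487
k=4: j=0 S=62.0545 intr=22.6755 cont=21.8562 V=22.6755[EX]; j=1 S=85.9908 intr=0.0000 cont=5.9101 V=5.9101[hold]; j=2 S=119.1600 intr=0.0000 cont=0.0000 V=0.0000[hold]; j=3 S=165.1236 intr=0.0000 cont=0.0000 V=0.0000[hold]; j=4 S=228.8168 intr=0.0000 cont=0.0000 V=0.0000[hold]  S*(4)=62.0545
k=3: j=0 S=73.0487 intr=11.6813 cont=14.3354 V=14.3354[hold]; j=1 S=101.2258 intr=0.0000 cont=2.9902 V=2.9902[hold]; j=2 S=140.2716 intr=0.0000 cont=0.0000 V=0.0000[hold]; j=3 S=194.3786 intr=0.0000 cont=0.0000 V=0.0000[hold]  S*(3)=-
k=2: j=0 S=85.9908 intr=0.0000 cont=8.7014 V=8.7014[hold]; j=1 S=119.1600 intr=0.0000 cont=1.5129 V=1.5129[hold]; j=2 S=165.1236 intr=0.0000 cont=0.0000 V=0.0000[hold]  S*(2)=-
k=1: j=0 S=101.2258 intr=0.0000 cont=5.1353 V=5.1353[hold]; j=1 S=140.2716 intr=0.0000 cont=0.7654 V=0.7654[hold]  S*(1)=-
k=0: j=0 S=119.1600 intr=0.0000 cont=2.9689 V=2.9689[hold]  S*(0)=-

price = 2.9689
boundary = - - - - 62.0545 73.0487
tree:
2.9689
5.1353 0.7654
8.7014 1.5129 0.0000
14.3354 2.9902 0.0000 0.0000
22.6755 5.9101 0.0000 0.0000 0.0000
32.0151 11.6813 0.0000 0.0000 0.0000 0.0000
39.9489 22.6755 0.0000 0.0000 0.0000 0.0000 0.0000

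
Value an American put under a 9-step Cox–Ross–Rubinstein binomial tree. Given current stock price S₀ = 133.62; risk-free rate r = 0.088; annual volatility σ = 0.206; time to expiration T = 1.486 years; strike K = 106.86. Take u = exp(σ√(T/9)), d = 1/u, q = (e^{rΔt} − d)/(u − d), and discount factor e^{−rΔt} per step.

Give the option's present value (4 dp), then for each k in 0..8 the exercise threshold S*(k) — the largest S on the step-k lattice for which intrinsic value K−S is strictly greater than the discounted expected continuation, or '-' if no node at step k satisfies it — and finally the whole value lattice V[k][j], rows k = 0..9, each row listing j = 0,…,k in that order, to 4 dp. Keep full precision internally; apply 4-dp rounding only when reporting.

price = 1.1926
boundary = - - - - - 87.9239 95.6004 87.9239 95.6004
tree:
1.1926
2.1867 0.4624
3.9218 0.9149 0.1280
6.8521 1.7800 0.2763 0.0177
11.6040 3.3914 0.5924 0.0415 0.0000
18.9361 6.2910 1.2594 0.0971 0.0000 0.0000
25.9963 11.2596 2.6501 0.2273 0.0000 0.0000 0.0000
32.4895 18.9361 5.5065 0.5319 0.0000 0.0000 0.0000 0.0000
38.4613 25.9963 11.2596 1.2448 0.0000 0.0000 0.0000 0.0000 0.0000
43.9536 32.4895 18.9361 2.9128 0.0000 0.0000 0.0000 0.0000 0.0000 0.0000

Δt=0.16511  u=1.08731  d=0.91970  q=0.56641  discount=0.98558
step 9 (expiry): payoffs max(K−S,0) = 43.9536 32.4895 18.9361 2.9128 0.0000 0.0000 0.0000 0.0000 0.0000 0.0000
step 8: (k=8,j=0): S=68.3987, (K−S)⁺=38.4613, hold=36.9199 ⇒ V=38.4613 exercise | (k=8,j=1): S=80.8637, (K−S)⁺=25.9963, hold=24.4548 ⇒ V=25.9963 exercise | (k=8,j=2): S=95.6004, (K−S)⁺=11.2596, hold=9.7182 ⇒ V=11.2596 exercise | (k=8,j=3): S=113.0227, (K−S)⁺=0.0000, hold=1.2448 ⇒ V=1.2448 continue | (k=8,j=4): S=133.6200, (K−S)⁺=0.0000, hold=0.0000 ⇒ V=0.0000 continue | (k=8,j=5): S=157.9710, (K−S)⁺=0.0000, hold=0.0000 ⇒ V=0.0000 continue | (k=8,j=6): S=186.7597, (K−S)⁺=0.0000, hold=0.0000 ⇒ V=0.0000 continue | (k=8,j=7): S=220.7950, (K−S)⁺=0.0000, hold=0.0000 ⇒ V=0.0000 continue | (k=8,j=8): S=261.0328, (K−S)⁺=0.0000, hold=0.0000 ⇒ V=0.0000 continue  boundary S*=95.6004
step 7: (k=7,j=0): S=74.3705, (K−S)⁺=32.4895, hold=30.9481 ⇒ V=32.4895 exercise | (k=7,j=1): S=87.9239, (K−S)⁺=18.9361, hold=17.3947 ⇒ V=18.9361 exercise | (k=7,j=2): S=103.9472, (K−S)⁺=2.9128, hold=5.5065 ⇒ V=5.5065 continue | (k=7,j=3): S=122.8906, (K−S)⁺=0.0000, hold=0.5319 ⇒ V=0.5319 continue | (k=7,j=4): S=145.2862, (K−S)⁺=0.0000, hold=0.0000 ⇒ V=0.0000 continue | (k=7,j=5): S=171.7633, (K−S)⁺=0.0000, hold=0.0000 ⇒ V=0.0000 continue | (k=7,j=6): S=203.0655, (K−S)⁺=0.0000, hold=0.0000 ⇒ V=0.0000 continue | (k=7,j=7): S=240.0723, (K−S)⁺=0.0000, hold=0.0000 ⇒ V=0.0000 continue  boundary S*=87.9239
step 6: (k=6,j=0): S=80.8637, (K−S)⁺=25.9963, hold=24.4548 ⇒ V=25.9963 exercise | (k=6,j=1): S=95.6004, (K−S)⁺=11.2596, hold=11.1661 ⇒ V=11.2596 exercise | (k=6,j=2): S=113.0227, (K−S)⁺=0.0000, hold=2.6501 ⇒ V=2.6501 continue | (k=6,j=3): S=133.6200, (K−S)⁺=0.0000, hold=0.2273 ⇒ V=0.2273 continue | (k=6,j=4): S=157.9710, (K−S)⁺=0.0000, hold=0.0000 ⇒ V=0.0000 continue | (k=6,j=5): S=186.7597, (K−S)⁺=0.0000, hold=0.0000 ⇒ V=0.0000 continue | (k=6,j=6): S=220.7950, (K−S)⁺=0.0000, hold=0.0000 ⇒ V=0.0000 continue  boundary S*=95.6004
step 5: (k=5,j=0): S=87.9239, (K−S)⁺=18.9361, hold=17.3947 ⇒ V=18.9361 exercise | (k=5,j=1): S=103.9472, (K−S)⁺=2.9128, hold=6.2910 ⇒ V=6.2910 continue | (k=5,j=2): S=122.8906, (K−S)⁺=0.0000, hold=1.2594 ⇒ V=1.2594 continue | (k=5,j=3): S=145.2862, (K−S)⁺=0.0000, hold=0.0971 ⇒ V=0.0971 continue | (k=5,j=4): S=171.7633, (K−S)⁺=0.0000, hold=0.0000 ⇒ V=0.0000 continue | (k=5,j=5): S=203.0655, (K−S)⁺=0.0000, hold=0.0000 ⇒ V=0.0000 continue  boundary S*=87.9239
step 4: (k=4,j=0): S=95.6004, (K−S)⁺=11.2596, hold=11.6040 ⇒ V=11.6040 continue | (k=4,j=1): S=113.0227, (K−S)⁺=0.0000, hold=3.3914 ⇒ V=3.3914 continue | (k=4,j=2): S=133.6200, (K−S)⁺=0.0000, hold=0.5924 ⇒ V=0.5924 continue | (k=4,j=3): S=157.9710, (K−S)⁺=0.0000, hold=0.0415 ⇒ V=0.0415 continue | (k=4,j=4): S=186.7597, (K−S)⁺=0.0000, hold=0.0000 ⇒ V=0.0000 continue  boundary S*=-
step 3: (k=3,j=0): S=103.9472, (K−S)⁺=2.9128, hold=6.8521 ⇒ V=6.8521 continue | (k=3,j=1): S=122.8906, (K−S)⁺=0.0000, hold=1.7800 ⇒ V=1.7800 continue | (k=3,j=2): S=145.2862, (K−S)⁺=0.0000, hold=0.2763 ⇒ V=0.2763 continue | (k=3,j=3): S=171.7633, (K−S)⁺=0.0000, hold=0.0177 ⇒ V=0.0177 continue  boundary S*=-
step 2: (k=2,j=0): S=113.0227, (K−S)⁺=0.0000, hold=3.9218 ⇒ V=3.9218 continue | (k=2,j=1): S=133.6200, (K−S)⁺=0.0000, hold=0.9149 ⇒ V=0.9149 continue | (k=2,j=2): S=157.9710, (K−S)⁺=0.0000, hold=0.1280 ⇒ V=0.1280 continue  boundary S*=-
step 1: (k=1,j=0): S=122.8906, (K−S)⁺=0.0000, hold=2.1867 ⇒ V=2.1867 continue | (k=1,j=1): S=145.2862, (K−S)⁺=0.0000, hold=0.4624 ⇒ V=0.4624 continue  boundary S*=-
step 0: (k=0,j=0): S=133.6200, (K−S)⁺=0.0000, hold=1.1926 ⇒ V=1.1926 continue  boundary S*=-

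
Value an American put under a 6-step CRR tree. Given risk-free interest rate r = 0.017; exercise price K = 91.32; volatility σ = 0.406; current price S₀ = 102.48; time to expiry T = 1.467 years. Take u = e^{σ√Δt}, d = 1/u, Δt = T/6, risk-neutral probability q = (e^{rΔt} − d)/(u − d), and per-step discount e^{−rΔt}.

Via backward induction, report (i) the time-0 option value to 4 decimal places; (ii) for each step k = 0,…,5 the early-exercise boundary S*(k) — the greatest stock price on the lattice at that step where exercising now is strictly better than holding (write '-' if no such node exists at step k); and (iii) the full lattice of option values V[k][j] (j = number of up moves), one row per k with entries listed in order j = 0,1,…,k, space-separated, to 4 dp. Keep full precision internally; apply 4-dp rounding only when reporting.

Δt=0.24450, u=1.22232, d=0.81811, q=0.46028, disc=e^(-rΔt)=0.99585
k=6 terminal: V=max(K-S,0) → 60.5930 45.4115 22.7292 0.0000 0.0000 0.0000 0.0000
k=5: j=0 S=37.5583 intr=53.7617 cont=53.3829 V=53.7617[EX]; j=1 S=56.1150 intr=35.2050 cont=34.8262 V=35.2050[EX]; j=2 S=83.8402 intr=7.4798 cont=12.2164 V=12.2164[hold]; j=3 S=125.2638 intr=0.0000 cont=0.0000 V=0.0000[hold]; j=4 S=187.1539 intr=0.0000 cont=0.0000 V=0.0000[hold]; j=5 S=279.6225 intr=0.0000 cont=0.0000 V=0.0000[hold]  S*(5)=56.1150
k=4: j=0 S=45.9085 intr=45.4115 cont=45.0328 V=45.4115[EX]; j=1 S=68.5908 intr=22.7292 cont=24.5216 V=24.5216[hold]; j=2 S=102.4800 intr=0.0000 cont=6.5661 V=6.5661[hold]; j=3 S=153.1131 intr=0.0000 cont=0.0000 V=0.0000[hold]; j=4 S=228.7629 intr=0.0000 cont=0.0000 V=0.0000[hold]  S*(4)=45.9085
k=3: j=0 S=56.1150 intr=35.2050 cont=35.6478 V=35.6478[hold]; j=1 S=83.8402 intr=7.4798 cont=16.1895 V=16.1895[hold]; j=2 S=125.2638 intr=0.0000 cont=3.5291 V=3.5291[hold]; j=3 S=187.1539 intr=0.0000 cont=0.0000 V=0.0000[hold]  S*(3)=-
k=2: j=0 S=68.5908 intr=22.7292 cont=26.5807 V=26.5807[hold]; j=1 S=102.4800 intr=0.0000 cont=10.3192 V=10.3192[hold]; j=2 S=153.1131 intr=0.0000 cont=1.8968 V=1.8968[hold]  S*(2)=-
k=1: j=0 S=83.8402 intr=7.4798 cont=19.0166 V=19.0166[hold]; j=1 S=125.2638 intr=0.0000 cont=6.4158 V=6.4158[hold]  S*(1)=-
k=0: j=0 S=102.4800 intr=0.0000 cont=13.1618 V=13.1618[hold]  S*(0)=-

price = 13.1618
boundary = - - - - 45.9085 56.1150
tree:
13.1618
19.0166 6.4158
26.5807 10.3192 1.8968
35.6478 16.1895 3.5291 0.0000
45.4115 24.5216 6.5661 0.0000 0.0000
53.7617 35.2050 12.2164 0.0000 0.0000 0.0000
60.5930 45.4115 22.7292 0.0000 0.0000 0.0000 0.0000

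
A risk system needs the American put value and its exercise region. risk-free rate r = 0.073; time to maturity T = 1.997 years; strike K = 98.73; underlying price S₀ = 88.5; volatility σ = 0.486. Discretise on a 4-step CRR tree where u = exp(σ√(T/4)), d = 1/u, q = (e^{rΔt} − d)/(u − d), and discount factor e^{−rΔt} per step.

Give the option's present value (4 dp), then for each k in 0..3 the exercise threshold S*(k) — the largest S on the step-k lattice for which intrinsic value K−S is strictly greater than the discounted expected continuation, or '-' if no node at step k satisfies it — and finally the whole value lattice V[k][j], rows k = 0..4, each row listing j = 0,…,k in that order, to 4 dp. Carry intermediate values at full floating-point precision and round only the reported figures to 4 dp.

price = 24.4442
boundary = - - 44.5321 62.7781
tree:
24.4442
37.1927 11.8900
54.1979 20.8105 2.6920
67.1408 35.9519 5.2478 0.0000
76.3220 54.1979 10.2300 0.0000 0.0000

Δt=0.49925, u=1.40973, d=0.70936, q=0.46798, disc=e^(-rΔt)=0.96421
k=4 terminal: V=max(K-S,0) → 76.3220 54.1979 10.2300 0.0000 0.0000
k=3: j=0 S=31.5892 intr=67.1408 cont=63.6074 V=67.1408[EX]; j=1 S=62.7781 intr=35.9519 cont=32.4184 V=35.9519[EX]; j=2 S=124.7608 intr=0.0000 cont=5.2478 V=5.2478[hold]; j=3 S=247.9410 intr=0.0000 cont=0.0000 V=0.0000[hold]  S*(3)=62.7781
k=2: j=0 S=44.5321 intr=54.1979 cont=50.6644 V=54.1979[EX]; j=1 S=88.5000 intr=10.2300 cont=20.8105 V=20.8105[hold]; j=2 S=175.8787 intr=0.0000 cont=2.6920 V=2.6920[hold]  S*(2)=44.5321
k=1: j=0 S=62.7781 intr=35.9519 cont=37.1927 V=37.1927[hold]; j=1 S=124.7608 intr=0.0000 cont=11.8900 V=11.8900[hold]  S*(1)=-
k=0: j=0 S=88.5000 intr=10.2300 cont=24.4442 V=24.4442[hold]  S*(0)=-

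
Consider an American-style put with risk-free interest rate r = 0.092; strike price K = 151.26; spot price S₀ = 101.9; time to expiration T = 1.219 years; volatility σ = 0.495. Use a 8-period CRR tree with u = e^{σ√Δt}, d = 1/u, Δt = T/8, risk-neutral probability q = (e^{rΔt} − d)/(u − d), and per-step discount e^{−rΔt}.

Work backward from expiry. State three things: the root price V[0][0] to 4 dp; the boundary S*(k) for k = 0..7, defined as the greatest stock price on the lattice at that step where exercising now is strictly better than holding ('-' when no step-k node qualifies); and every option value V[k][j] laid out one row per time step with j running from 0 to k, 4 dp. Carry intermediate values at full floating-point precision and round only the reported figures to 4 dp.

params: Δt=0.15238 u=1.21316 d=0.82430 q=0.48815 e^(-rΔt)=0.98608
t_8 payoffs: 129.5408 119.2949 104.2155 82.0225 49.3600 1.2892 0.0000 0.0000 0.0000
t_7: node(7,0) S=26.3488 payoff=124.9112 vs cont=122.8056 → 124.9112 [stop]  node(7,1) S=38.7786 payoff=112.4814 vs cont=110.3757 → 112.4814 [stop]  node(7,2) S=57.0723 payoff=94.1877 vs cont=92.0821 → 94.1877 [stop]  node(7,3) S=83.9959 payoff=67.2641 vs cont=65.1585 → 67.2641 [stop]  node(7,4) S=123.6205 payoff=27.6395 vs cont=25.5339 → 27.6395 [stop]  node(7,5) S=181.9379 payoff=0.0000 vs cont=0.6507 → 0.6507 [wait]  node(7,6) S=267.7662 payoff=0.0000 vs cont=0.0000 → 0.0000 [wait]  node(7,7) S=394.0836 payoff=0.0000 vs cont=0.0000 → 0.0000 [wait]  ⇒ S*(7)=123.6205
t_6: node(6,0) S=31.9651 payoff=119.2949 vs cont=117.1892 → 119.2949 [stop]  node(6,1) S=47.0445 payoff=104.2155 vs cont=102.1098 → 104.2155 [stop]  node(6,2) S=69.2375 payoff=82.0225 vs cont=79.9168 → 82.0225 [stop]  node(6,3) S=101.9000 payoff=49.3600 vs cont=47.2544 → 49.3600 [stop]  node(6,4) S=149.9708 payoff=1.2892 vs cont=14.2636 → 14.2636 [wait]  node(6,5) S=220.7188 payoff=0.0000 vs cont=0.3284 → 0.3284 [wait]  node(6,6) S=324.8419 payoff=0.0000 vs cont=0.0000 → 0.0000 [wait]  ⇒ S*(6)=101.9000
t_5: node(5,0) S=38.7786 payoff=112.4814 vs cont=110.3757 → 112.4814 [stop]  node(5,1) S=57.0723 payoff=94.1877 vs cont=92.0821 → 94.1877 [stop]  node(5,2) S=83.9959 payoff=67.2641 vs cont=65.1585 → 67.2641 [stop]  node(5,3) S=123.6205 payoff=27.6395 vs cont=31.7791 → 31.7791 [wait]  node(5,4) S=181.9379 payoff=0.0000 vs cont=7.3573 → 7.3573 [wait]  node(5,5) S=267.7662 payoff=0.0000 vs cont=0.1658 → 0.1658 [wait]  ⇒ S*(5)=83.9959
t_4: node(4,0) S=47.0445 payoff=104.2155 vs cont=102.1098 → 104.2155 [stop]  node(4,1) S=69.2375 payoff=82.0225 vs cont=79.9168 → 82.0225 [stop]  node(4,2) S=101.9000 payoff=49.3600 vs cont=49.2470 → 49.3600 [stop]  node(4,3) S=149.9708 payoff=1.2892 vs cont=19.5812 → 19.5812 [wait]  node(4,4) S=220.7188 payoff=0.0000 vs cont=3.7932 → 3.7932 [wait]  ⇒ S*(4)=101.9000
t_3: node(3,0) S=57.0723 payoff=94.1877 vs cont=92.0821 → 94.1877 [stop]  node(3,1) S=83.9959 payoff=67.2641 vs cont=65.1585 → 67.2641 [stop]  node(3,2) S=123.6205 payoff=27.6395 vs cont=34.3388 → 34.3388 [wait]  node(3,3) S=181.9379 payoff=0.0000 vs cont=11.7090 → 11.7090 [wait]  ⇒ S*(3)=83.9959
t_2: node(2,0) S=69.2375 payoff=82.0225 vs cont=79.9168 → 82.0225 [stop]  node(2,1) S=101.9000 payoff=49.3600 vs cont=50.4791 → 50.4791 [wait]  node(2,2) S=149.9708 payoff=1.2892 vs cont=22.9679 → 22.9679 [wait]  ⇒ S*(2)=69.2375
t_1: node(1,0) S=83.9959 payoff=67.2641 vs cont=65.6972 → 67.2641 [stop]  node(1,1) S=123.6205 payoff=27.6395 vs cont=36.5338 → 36.5338 [wait]  ⇒ S*(1)=83.9959
t_0: node(0,0) S=101.9000 payoff=49.3600 vs cont=51.5356 → 51.5356 [wait]  ⇒ S*(0)=-

price = 51.5356
boundary = - 83.9959 69.2375 83.9959 101.9000 83.9959 101.9000 123.6205
tree:
51.5356
67.2641 36.5338
82.0225 50.4791 22.9679
94.1877 67.2641 34.3388 11.7090
104.2155 82.0225 49.3600 19.5812 3.7932
112.4814 94.1877 67.2641 31.7791 7.3573 0.1658
119.2949 104.2155 82.0225 49.3600 14.2636 0.3284 0.0000
124.9112 112.4814 94.1877 67.2641 27.6395 0.6507 0.0000 0.0000
129.5408 119.2949 104.2155 82.0225 49.3600 1.2892 0.0000 0.0000 0.0000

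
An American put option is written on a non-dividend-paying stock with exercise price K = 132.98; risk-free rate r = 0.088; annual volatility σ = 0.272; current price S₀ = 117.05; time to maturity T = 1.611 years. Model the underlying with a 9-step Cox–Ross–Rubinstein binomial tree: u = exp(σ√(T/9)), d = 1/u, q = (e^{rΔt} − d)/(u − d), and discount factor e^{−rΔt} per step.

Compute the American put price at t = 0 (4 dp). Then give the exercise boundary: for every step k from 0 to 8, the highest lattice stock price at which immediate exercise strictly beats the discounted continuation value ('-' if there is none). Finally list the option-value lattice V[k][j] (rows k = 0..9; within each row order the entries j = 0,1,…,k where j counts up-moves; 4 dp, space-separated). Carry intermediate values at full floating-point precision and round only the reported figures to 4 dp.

price = 19.3329
boundary = - 104.3262 92.9855 104.3262 92.9855 104.3262 92.9855 104.3262 117.0500
tree:
19.3329
28.6538 11.9641
39.9945 18.8184 6.4792
50.1024 28.6538 10.9964 2.8231
59.1115 39.9945 18.0930 5.2766 0.8170
67.1413 50.1024 28.6538 9.6319 1.7229 0.0695
74.2983 59.1115 39.9945 17.0180 3.6255 0.1535 0.0000
80.6772 67.1413 50.1024 28.6538 7.6100 0.3391 0.0000 0.0000
86.3628 74.2983 59.1115 39.9945 15.9300 0.7490 0.0000 0.0000 0.0000
91.4302 80.6772 67.1413 50.1024 28.6538 1.6544 0.0000 0.0000 0.0000 0.0000

params: Δt=0.17900 u=1.12196 d=0.89130 q=0.54009 e^(-rΔt)=0.98437
t_9 payoffs: 91.4302 80.6772 67.1413 50.1024 28.6538 1.6544 0.0000 0.0000 0.0000 0.0000
t_8: node(8,0) S=46.6172 payoff=86.3628 vs cont=84.2845 → 86.3628 [stop]  node(8,1) S=58.6817 payoff=74.2983 vs cont=72.2200 → 74.2983 [stop]  node(8,2) S=73.8685 payoff=59.1115 vs cont=57.0333 → 59.1115 [stop]  node(8,3) S=92.9855 payoff=39.9945 vs cont=37.9162 → 39.9945 [stop]  node(8,4) S=117.0500 payoff=15.9300 vs cont=13.8517 → 15.9300 [stop]  node(8,5) S=147.3424 payoff=0.0000 vs cont=0.7490 → 0.7490 [wait]  node(8,6) S=185.4743 payoff=0.0000 vs cont=0.0000 → 0.0000 [wait]  node(8,7) S=233.4748 payoff=0.0000 vs cont=0.0000 → 0.0000 [wait]  node(8,8) S=293.8977 payoff=0.0000 vs cont=0.0000 → 0.0000 [wait]  ⇒ S*(8)=117.0500
t_7: node(7,0) S=52.3028 payoff=80.6772 vs cont=78.5989 → 80.6772 [stop]  node(7,1) S=65.8387 payoff=67.1413 vs cont=65.0631 → 67.1413 [stop]  node(7,2) S=82.8776 payoff=50.1024 vs cont=48.0241 → 50.1024 [stop]  node(7,3) S=104.3262 payoff=28.6538 vs cont=26.5755 → 28.6538 [stop]  node(7,4) S=131.3256 payoff=1.6544 vs cont=7.6100 → 7.6100 [wait]  node(7,5) S=165.3125 payoff=0.0000 vs cont=0.3391 → 0.3391 [wait]  node(7,6) S=208.0951 payoff=0.0000 vs cont=0.0000 → 0.0000 [wait]  node(7,7) S=261.9498 payoff=0.0000 vs cont=0.0000 → 0.0000 [wait]  ⇒ S*(7)=104.3262
t_6: node(6,0) S=58.6817 payoff=74.2983 vs cont=72.2200 → 74.2983 [stop]  node(6,1) S=73.8685 payoff=59.1115 vs cont=57.0333 → 59.1115 [stop]  node(6,2) S=92.9855 payoff=39.9945 vs cont=37.9162 → 39.9945 [stop]  node(6,3) S=117.0500 payoff=15.9300 vs cont=17.0180 → 17.0180 [wait]  node(6,4) S=147.3424 payoff=0.0000 vs cont=3.6255 → 3.6255 [wait]  node(6,5) S=185.4743 payoff=0.0000 vs cont=0.1535 → 0.1535 [wait]  node(6,6) S=233.4748 payoff=0.0000 vs cont=0.0000 → 0.0000 [wait]  ⇒ S*(6)=92.9855
t_5: node(5,0) S=65.8387 payoff=67.1413 vs cont=65.0631 → 67.1413 [stop]  node(5,1) S=82.8776 payoff=50.1024 vs cont=48.0241 → 50.1024 [stop]  node(5,2) S=104.3262 payoff=28.6538 vs cont=27.1540 → 28.6538 [stop]  node(5,3) S=131.3256 payoff=1.6544 vs cont=9.6319 → 9.6319 [wait]  node(5,4) S=165.3125 payoff=0.0000 vs cont=1.7229 → 1.7229 [wait]  node(5,5) S=208.0951 payoff=0.0000 vs cont=0.0695 → 0.0695 [wait]  ⇒ S*(5)=104.3262
t_4: node(4,0) S=73.8685 payoff=59.1115 vs cont=57.0333 → 59.1115 [stop]  node(4,1) S=92.9855 payoff=39.9945 vs cont=37.9162 → 39.9945 [stop]  node(4,2) S=117.0500 payoff=15.9300 vs cont=18.0930 → 18.0930 [wait]  node(4,3) S=147.3424 payoff=0.0000 vs cont=5.2766 → 5.2766 [wait]  node(4,4) S=185.4743 payoff=0.0000 vs cont=0.8170 → 0.8170 [wait]  ⇒ S*(4)=92.9855
t_3: node(3,0) S=82.8776 payoff=50.1024 vs cont=48.0241 → 50.1024 [stop]  node(3,1) S=104.3262 payoff=28.6538 vs cont=27.7255 → 28.6538 [stop]  node(3,2) S=131.3256 payoff=1.6544 vs cont=10.9964 → 10.9964 [wait]  node(3,3) S=165.3125 payoff=0.0000 vs cont=2.8231 → 2.8231 [wait]  ⇒ S*(3)=104.3262
t_2: node(2,0) S=92.9855 payoff=39.9945 vs cont=37.9162 → 39.9945 [stop]  node(2,1) S=117.0500 payoff=15.9300 vs cont=18.8184 → 18.8184 [wait]  node(2,2) S=147.3424 payoff=0.0000 vs cont=6.4792 → 6.4792 [wait]  ⇒ S*(2)=92.9855
t_1: node(1,0) S=104.3262 payoff=28.6538 vs cont=28.1111 → 28.6538 [stop]  node(1,1) S=131.3256 payoff=1.6544 vs cont=11.9641 → 11.9641 [wait]  ⇒ S*(1)=104.3262
t_0: node(0,0) S=117.0500 payoff=15.9300 vs cont=19.3329 → 19.3329 [wait]  ⇒ S*(0)=-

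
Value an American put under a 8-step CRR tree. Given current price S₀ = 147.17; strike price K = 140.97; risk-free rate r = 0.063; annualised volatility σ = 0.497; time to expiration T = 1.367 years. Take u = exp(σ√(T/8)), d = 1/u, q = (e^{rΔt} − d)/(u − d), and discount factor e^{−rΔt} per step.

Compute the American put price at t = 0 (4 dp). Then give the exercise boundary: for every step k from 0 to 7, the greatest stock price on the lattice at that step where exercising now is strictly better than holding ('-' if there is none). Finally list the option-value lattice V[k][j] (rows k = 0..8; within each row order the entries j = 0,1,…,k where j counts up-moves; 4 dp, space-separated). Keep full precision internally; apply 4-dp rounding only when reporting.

price = 24.4380
boundary = - - - 79.4600 64.7030 79.4600 97.5825 79.4600
tree:
24.4380
34.3545 14.0334
46.8071 21.3727 6.2406
61.5100 31.6214 10.5311 1.6402
76.2670 45.1222 17.4186 3.1578 0.0000
88.2833 61.5100 28.0357 6.0796 0.0000 0.0000
98.0680 76.2670 43.3875 11.7051 0.0000 0.0000 0.0000
106.0356 88.2833 61.5100 22.5356 0.0000 0.0000 0.0000 0.0000
112.5234 98.0680 76.2670 43.3875 0.0000 0.0000 0.0000 0.0000 0.0000

Δt=0.17087  u=1.22807  d=0.81428  q=0.47498  discount=0.98929
step 8 (expiry): payoffs max(K−S,0) = 112.5234 98.0680 76.2670 43.3875 0.0000 0.0000 0.0000 0.0000 0.0000
step 7: (k=7,j=0): S=34.9344, (K−S)⁺=106.0356, hold=104.5261 ⇒ V=106.0356 exercise | (k=7,j=1): S=52.6867, (K−S)⁺=88.2833, hold=86.7739 ⇒ V=88.2833 exercise | (k=7,j=2): S=79.4600, (K−S)⁺=61.5100, hold=60.0006 ⇒ V=61.5100 exercise | (k=7,j=3): S=119.8383, (K−S)⁺=21.1317, hold=22.5356 ⇒ V=22.5356 continue | (k=7,j=4): S=180.7353, (K−S)⁺=0.0000, hold=0.0000 ⇒ V=0.0000 continue | (k=7,j=5): S=272.5776, (K−S)⁺=0.0000, hold=0.0000 ⇒ V=0.0000 continue | (k=7,j=6): S=411.0906, (K−S)⁺=0.0000, hold=0.0000 ⇒ V=0.0000 continue | (k=7,j=7): S=619.9902, (K−S)⁺=0.0000, hold=0.0000 ⇒ V=0.0000 continue  boundary S*=79.4600
step 6: (k=6,j=0): S=42.9020, (K−S)⁺=98.0680, hold=96.5586 ⇒ V=98.0680 exercise | (k=6,j=1): S=64.7030, (K−S)⁺=76.2670, hold=74.7575 ⇒ V=76.2670 exercise | (k=6,j=2): S=97.5825, (K−S)⁺=43.3875, hold=42.5377 ⇒ V=43.3875 exercise | (k=6,j=3): S=147.1700, (K−S)⁺=0.0000, hold=11.7051 ⇒ V=11.7051 continue | (k=6,j=4): S=221.9558, (K−S)⁺=0.0000, hold=0.0000 ⇒ V=0.0000 continue | (k=6,j=5): S=334.7448, (K−S)⁺=0.0000, hold=0.0000 ⇒ V=0.0000 continue | (k=6,j=6): S=504.8486, (K−S)⁺=0.0000, hold=0.0000 ⇒ V=0.0000 continue  boundary S*=97.5825
step 5: (k=5,j=0): S=52.6867, (K−S)⁺=88.2833, hold=86.7739 ⇒ V=88.2833 exercise | (k=5,j=1): S=79.4600, (K−S)⁺=61.5100, hold=60.0006 ⇒ V=61.5100 exercise | (k=5,j=2): S=119.8383, (K−S)⁺=21.1317, hold=28.0357 ⇒ V=28.0357 continue | (k=5,j=3): S=180.7353, (K−S)⁺=0.0000, hold=6.0796 ⇒ V=6.0796 continue | (k=5,j=4): S=272.5776, (K−S)⁺=0.0000, hold=0.0000 ⇒ V=0.0000 continue | (k=5,j=5): S=411.0906, (K−S)⁺=0.0000, hold=0.0000 ⇒ V=0.0000 continue  boundary S*=79.4600
step 4: (k=4,j=0): S=64.7030, (K−S)⁺=76.2670, hold=74.7575 ⇒ V=76.2670 exercise | (k=4,j=1): S=97.5825, (K−S)⁺=43.3875, hold=45.1222 ⇒ V=45.1222 continue | (k=4,j=2): S=147.1700, (K−S)⁺=0.0000, hold=17.4186 ⇒ V=17.4186 continue | (k=4,j=3): S=221.9558, (K−S)⁺=0.0000, hold=3.1578 ⇒ V=3.1578 continue | (k=4,j=4): S=334.7448, (K−S)⁺=0.0000, hold=0.0000 ⇒ V=0.0000 continue  boundary S*=64.7030
step 3: (k=3,j=0): S=79.4600, (K−S)⁺=61.5100, hold=60.8157 ⇒ V=61.5100 exercise | (k=3,j=1): S=119.8383, (K−S)⁺=21.1317, hold=31.6214 ⇒ V=31.6214 continue | (k=3,j=2): S=180.7353, (K−S)⁺=0.0000, hold=10.5311 ⇒ V=10.5311 continue | (k=3,j=3): S=272.5776, (K−S)⁺=0.0000, hold=1.6402 ⇒ V=1.6402 continue  boundary S*=79.4600
step 2: (k=2,j=0): S=97.5825, (K−S)⁺=43.3875, hold=46.8071 ⇒ V=46.8071 continue | (k=2,j=1): S=147.1700, (K−S)⁺=0.0000, hold=21.3727 ⇒ V=21.3727 continue | (k=2,j=2): S=221.9558, (K−S)⁺=0.0000, hold=6.2406 ⇒ V=6.2406 continue  boundary S*=-
step 1: (k=1,j=0): S=119.8383, (K−S)⁺=21.1317, hold=34.3545 ⇒ V=34.3545 continue | (k=1,j=1): S=180.7353, (K−S)⁺=0.0000, hold=14.0334 ⇒ V=14.0334 continue  boundary S*=-
step 0: (k=0,j=0): S=147.1700, (K−S)⁺=0.0000, hold=24.4380 ⇒ V=24.4380 continue  boundary S*=-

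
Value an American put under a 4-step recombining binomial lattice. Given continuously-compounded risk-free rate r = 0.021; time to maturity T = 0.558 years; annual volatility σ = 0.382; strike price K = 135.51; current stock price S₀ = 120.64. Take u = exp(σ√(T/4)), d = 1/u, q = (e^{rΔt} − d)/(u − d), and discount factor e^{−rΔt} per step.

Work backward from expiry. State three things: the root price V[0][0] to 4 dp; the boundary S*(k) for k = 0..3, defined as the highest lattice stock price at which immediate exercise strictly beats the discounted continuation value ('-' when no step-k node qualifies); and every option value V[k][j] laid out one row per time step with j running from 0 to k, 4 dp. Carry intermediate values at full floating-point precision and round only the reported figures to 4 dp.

price = 23.0674
boundary = - - 90.6911 104.5991
tree:
23.0674
32.8846 12.3437
44.8189 19.8782 4.0802
56.8776 30.9109 7.7893 0.0000
67.3330 44.8189 14.8700 0.0000 0.0000

params: Δt=0.13950 u=1.15336 d=0.86704 q=0.47464 e^(-rΔt)=0.99707
t_4 payoffs: 67.3330 44.8189 14.8700 0.0000 0.0000
t_3: node(3,0) S=78.6324 payoff=56.8776 vs cont=56.4812 → 56.8776 [stop]  node(3,1) S=104.5991 payoff=30.9109 vs cont=30.5145 → 30.9109 [stop]  node(3,2) S=139.1409 payoff=0.0000 vs cont=7.7893 → 7.7893 [wait]  node(3,3) S=185.0893 payoff=0.0000 vs cont=0.0000 → 0.0000 [wait]  ⇒ S*(3)=104.5991
t_2: node(2,0) S=90.6911 payoff=44.8189 vs cont=44.4225 → 44.8189 [stop]  node(2,1) S=120.6400 payoff=14.8700 vs cont=19.8782 → 19.8782 [wait]  node(2,2) S=160.4789 payoff=0.0000 vs cont=4.0802 → 4.0802 [wait]  ⇒ S*(2)=90.6911
t_1: node(1,0) S=104.5991 payoff=30.9109 vs cont=32.8846 → 32.8846 [wait]  node(1,1) S=139.1409 payoff=0.0000 vs cont=12.3437 → 12.3437 [wait]  ⇒ S*(1)=-
t_0: node(0,0) S=120.6400 payoff=14.8700 vs cont=23.0674 → 23.0674 [wait]  ⇒ S*(0)=-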